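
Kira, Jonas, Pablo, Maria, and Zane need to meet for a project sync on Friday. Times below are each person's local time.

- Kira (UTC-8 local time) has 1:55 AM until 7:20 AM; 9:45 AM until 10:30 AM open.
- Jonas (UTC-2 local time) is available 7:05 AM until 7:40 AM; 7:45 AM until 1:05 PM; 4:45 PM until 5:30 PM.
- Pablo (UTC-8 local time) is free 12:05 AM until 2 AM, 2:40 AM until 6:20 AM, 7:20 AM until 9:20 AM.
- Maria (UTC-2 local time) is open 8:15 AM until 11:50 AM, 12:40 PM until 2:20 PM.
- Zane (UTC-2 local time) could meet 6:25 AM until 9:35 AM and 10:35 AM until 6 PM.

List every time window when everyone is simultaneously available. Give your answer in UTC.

10:40-11:35, 12:35-13:50

Kira in UTC: 09:55-15:20, 17:45-18:30 (add 8h to convert from UTC-8).
Jonas in UTC: 09:05-09:40, 09:45-15:05, 18:45-19:30 (add 2h to convert from UTC-2).
Pablo in UTC: 08:05-10:00, 10:40-14:20, 15:20-17:20 (add 8h to convert from UTC-8).
Maria in UTC: 10:15-13:50, 14:40-16:20 (add 2h to convert from UTC-2).
Zane in UTC: 08:25-11:35, 12:35-20:00 (add 2h to convert from UTC-2).
Kira ∩ Jonas: 09:55-15:05.
Kira ∩ Jonas ∩ Pablo: 09:55-10:00, 10:40-14:20.
Kira ∩ Jonas ∩ Pablo ∩ Maria: 10:40-13:50.
Kira ∩ Jonas ∩ Pablo ∩ Maria ∩ Zane: 10:40-11:35, 12:35-13:50.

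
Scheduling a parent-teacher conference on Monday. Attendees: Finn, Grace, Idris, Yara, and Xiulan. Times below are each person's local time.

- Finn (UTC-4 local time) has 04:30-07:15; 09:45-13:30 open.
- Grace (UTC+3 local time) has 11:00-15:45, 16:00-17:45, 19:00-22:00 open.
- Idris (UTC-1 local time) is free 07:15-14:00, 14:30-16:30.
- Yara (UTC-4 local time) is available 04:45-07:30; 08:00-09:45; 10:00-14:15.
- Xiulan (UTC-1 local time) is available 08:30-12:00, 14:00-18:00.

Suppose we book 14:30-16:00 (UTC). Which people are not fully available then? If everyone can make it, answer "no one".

Grace, Idris, Xiulan

Finn in UTC: 08:30-11:15, 13:45-17:30 (add 4h to convert from UTC-4).
Grace in UTC: 08:00-12:45, 13:00-14:45, 16:00-19:00 (subtract 3h to convert from UTC+3).
Idris in UTC: 08:15-15:00, 15:30-17:30 (add 1h to convert from UTC-1).
Yara in UTC: 08:45-11:30, 12:00-13:45, 14:00-18:15 (add 4h to convert from UTC-4).
Xiulan in UTC: 09:30-13:00, 15:00-19:00 (add 1h to convert from UTC-1).
Finn: free for 14:30-16:00. Grace: not fully free for 14:30-16:00. Idris: not fully free for 14:30-16:00. Yara: free for 14:30-16:00. Xiulan: not fully free for 14:30-16:00.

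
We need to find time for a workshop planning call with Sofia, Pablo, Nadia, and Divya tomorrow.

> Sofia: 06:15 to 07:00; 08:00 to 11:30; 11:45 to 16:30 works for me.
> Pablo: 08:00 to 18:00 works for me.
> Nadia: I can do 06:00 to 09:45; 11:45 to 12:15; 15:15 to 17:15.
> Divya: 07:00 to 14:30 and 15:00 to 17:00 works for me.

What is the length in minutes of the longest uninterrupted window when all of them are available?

Sofia ∩ Pablo: 08:00-11:30, 11:45-16:30.
Sofia ∩ Pablo ∩ Nadia: 08:00-09:45, 11:45-12:15, 15:15-16:30.
Sofia ∩ Pablo ∩ Nadia ∩ Divya: 08:00-09:45, 11:45-12:15, 15:15-16:30.
Those are the intersection windows.
The longest is 08:00-09:45 at 105 minutes.

105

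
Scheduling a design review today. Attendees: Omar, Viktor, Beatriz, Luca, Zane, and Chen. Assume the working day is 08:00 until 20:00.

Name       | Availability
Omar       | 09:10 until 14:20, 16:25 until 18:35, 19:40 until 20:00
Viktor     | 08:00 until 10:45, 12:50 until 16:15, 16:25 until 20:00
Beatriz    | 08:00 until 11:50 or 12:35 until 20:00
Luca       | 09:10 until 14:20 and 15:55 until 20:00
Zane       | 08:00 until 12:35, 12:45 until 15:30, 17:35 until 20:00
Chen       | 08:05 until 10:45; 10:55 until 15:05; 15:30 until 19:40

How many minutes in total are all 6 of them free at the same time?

Omar ∩ Viktor: 09:10-10:45, 12:50-14:20, 16:25-18:35, 19:40-20:00.
Omar ∩ Viktor ∩ Beatriz: 09:10-10:45, 12:50-14:20, 16:25-18:35, 19:40-20:00.
Omar ∩ Viktor ∩ Beatriz ∩ Luca: 09:10-10:45, 12:50-14:20, 16:25-18:35, 19:40-20:00.
Omar ∩ Viktor ∩ Beatriz ∩ Luca ∩ Zane: 09:10-10:45, 12:50-14:20, 17:35-18:35, 19:40-20:00.
Omar ∩ Viktor ∩ Beatriz ∩ Luca ∩ Zane ∩ Chen: 09:10-10:45, 12:50-14:20, 17:35-18:35.
Summing the common windows: 95 + 90 + 60 = 245 minutes.

245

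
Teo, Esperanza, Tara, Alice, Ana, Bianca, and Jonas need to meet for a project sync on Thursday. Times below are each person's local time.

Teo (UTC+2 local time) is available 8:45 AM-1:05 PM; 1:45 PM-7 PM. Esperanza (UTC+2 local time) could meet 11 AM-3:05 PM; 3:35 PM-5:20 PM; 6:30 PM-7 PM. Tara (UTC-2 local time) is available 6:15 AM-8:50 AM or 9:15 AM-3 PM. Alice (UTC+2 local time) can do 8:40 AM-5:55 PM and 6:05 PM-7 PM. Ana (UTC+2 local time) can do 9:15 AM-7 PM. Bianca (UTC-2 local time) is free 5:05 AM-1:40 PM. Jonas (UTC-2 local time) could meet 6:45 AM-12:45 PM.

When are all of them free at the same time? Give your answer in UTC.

Teo in UTC: 06:45-11:05, 11:45-17:00 (subtract 2h to convert from UTC+2).
Esperanza in UTC: 09:00-13:05, 13:35-15:20, 16:30-17:00 (subtract 2h to convert from UTC+2).
Tara in UTC: 08:15-10:50, 11:15-17:00 (add 2h to convert from UTC-2).
Alice in UTC: 06:40-15:55, 16:05-17:00 (subtract 2h to convert from UTC+2).
Ana in UTC: 07:15-17:00 (subtract 2h to convert from UTC+2).
Bianca in UTC: 07:05-15:40 (add 2h to convert from UTC-2).
Jonas in UTC: 08:45-14:45 (add 2h to convert from UTC-2).
Teo ∩ Esperanza: 09:00-11:05, 11:45-13:05, 13:35-15:20, 16:30-17:00.
Teo ∩ Esperanza ∩ Tara: 09:00-10:50, 11:45-13:05, 13:35-15:20, 16:30-17:00.
Teo ∩ Esperanza ∩ Tara ∩ Alice: 09:00-10:50, 11:45-13:05, 13:35-15:20, 16:30-17:00.
Teo ∩ Esperanza ∩ Tara ∩ Alice ∩ Ana: 09:00-10:50, 11:45-13:05, 13:35-15:20, 16:30-17:00.
Teo ∩ Esperanza ∩ Tara ∩ Alice ∩ Ana ∩ Bianca: 09:00-10:50, 11:45-13:05, 13:35-15:20.
Teo ∩ Esperanza ∩ Tara ∩ Alice ∩ Ana ∩ Bianca ∩ Jonas: 09:00-10:50, 11:45-13:05, 13:35-14:45.
Those are the intersection windows.

09:00-10:50, 11:45-13:05, 13:35-14:45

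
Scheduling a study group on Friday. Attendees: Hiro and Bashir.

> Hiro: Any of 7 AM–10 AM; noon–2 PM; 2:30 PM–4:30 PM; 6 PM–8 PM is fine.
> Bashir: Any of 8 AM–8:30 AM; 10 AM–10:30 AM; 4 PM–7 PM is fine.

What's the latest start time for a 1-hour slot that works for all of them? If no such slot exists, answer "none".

Hiro ∩ Bashir: 08:00-08:30, 16:00-16:30, 18:00-19:00.
So the common availability across everyone is 08:00-08:30, 16:00-16:30, 18:00-19:00.
The last common window of at least 60 minutes is 18:00-19:00; a 60-minute meeting can start as late as 18:00 and still end by 19:00.

18:00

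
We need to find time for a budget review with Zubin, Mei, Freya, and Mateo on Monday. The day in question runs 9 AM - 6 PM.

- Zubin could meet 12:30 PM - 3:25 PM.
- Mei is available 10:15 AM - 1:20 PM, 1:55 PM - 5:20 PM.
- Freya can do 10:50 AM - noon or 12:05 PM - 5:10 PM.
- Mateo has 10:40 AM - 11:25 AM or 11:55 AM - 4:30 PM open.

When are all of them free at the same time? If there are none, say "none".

Zubin ∩ Mei: 12:30-13:20, 13:55-15:25.
Zubin ∩ Mei ∩ Freya: 12:30-13:20, 13:55-15:25.
Zubin ∩ Mei ∩ Freya ∩ Mateo: 12:30-13:20, 13:55-15:25.
Those are the intersection windows.

12:30-13:20, 13:55-15:25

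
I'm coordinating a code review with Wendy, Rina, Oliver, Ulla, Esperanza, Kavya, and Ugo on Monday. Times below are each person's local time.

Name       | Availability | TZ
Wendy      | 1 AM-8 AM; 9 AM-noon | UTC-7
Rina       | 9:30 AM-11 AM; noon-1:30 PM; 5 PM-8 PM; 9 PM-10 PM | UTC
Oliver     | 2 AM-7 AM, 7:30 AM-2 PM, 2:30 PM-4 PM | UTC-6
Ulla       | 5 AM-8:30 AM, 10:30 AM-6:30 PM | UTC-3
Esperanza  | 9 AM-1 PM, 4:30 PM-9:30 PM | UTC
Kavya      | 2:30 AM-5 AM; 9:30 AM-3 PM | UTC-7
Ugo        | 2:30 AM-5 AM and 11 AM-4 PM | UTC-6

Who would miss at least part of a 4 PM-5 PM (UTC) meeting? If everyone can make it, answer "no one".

Esperanza, Kavya, Rina, Ugo

Wendy in UTC: 08:00-15:00, 16:00-19:00 (add 7h to convert from UTC-7).
Rina in UTC: 09:30-11:00, 12:00-13:30, 17:00-20:00, 21:00-22:00.
Oliver in UTC: 08:00-13:00, 13:30-20:00, 20:30-22:00 (add 6h to convert from UTC-6).
Ulla in UTC: 08:00-11:30, 13:30-21:30 (add 3h to convert from UTC-3).
Esperanza in UTC: 09:00-13:00, 16:30-21:30.
Kavya in UTC: 09:30-12:00, 16:30-22:00 (add 7h to convert from UTC-7).
Ugo in UTC: 08:30-11:00, 17:00-22:00 (add 6h to convert from UTC-6).
Wendy: free for 16:00-17:00. Rina: not fully free for 16:00-17:00. Oliver: free for 16:00-17:00. Ulla: free for 16:00-17:00. Esperanza: not fully free for 16:00-17:00. Kavya: not fully free for 16:00-17:00. Ugo: not fully free for 16:00-17:00.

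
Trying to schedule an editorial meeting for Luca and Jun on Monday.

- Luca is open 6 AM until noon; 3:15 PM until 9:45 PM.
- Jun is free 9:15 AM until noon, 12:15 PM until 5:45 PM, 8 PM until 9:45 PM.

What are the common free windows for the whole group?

Luca ∩ Jun: 09:15-12:00, 15:15-17:45, 20:00-21:45.

09:15-12:00, 15:15-17:45, 20:00-21:45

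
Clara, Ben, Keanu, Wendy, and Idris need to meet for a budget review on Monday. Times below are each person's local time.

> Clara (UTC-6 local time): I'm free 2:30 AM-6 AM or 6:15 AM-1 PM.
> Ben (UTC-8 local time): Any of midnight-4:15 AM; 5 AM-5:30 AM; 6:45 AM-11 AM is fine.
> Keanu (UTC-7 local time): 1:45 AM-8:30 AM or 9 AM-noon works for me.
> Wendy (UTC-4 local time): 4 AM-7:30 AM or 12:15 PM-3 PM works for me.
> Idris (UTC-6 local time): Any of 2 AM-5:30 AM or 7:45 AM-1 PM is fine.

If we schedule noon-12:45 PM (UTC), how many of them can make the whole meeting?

1

Clara in UTC: 08:30-12:00, 12:15-19:00 (add 6h to convert from UTC-6).
Ben in UTC: 08:00-12:15, 13:00-13:30, 14:45-19:00 (add 8h to convert from UTC-8).
Keanu in UTC: 08:45-15:30, 16:00-19:00 (add 7h to convert from UTC-7).
Wendy in UTC: 08:00-11:30, 16:15-19:00 (add 4h to convert from UTC-4).
Idris in UTC: 08:00-11:30, 13:45-19:00 (add 6h to convert from UTC-6).
Keanu can make the full 12:00-12:45 slot — that's 1.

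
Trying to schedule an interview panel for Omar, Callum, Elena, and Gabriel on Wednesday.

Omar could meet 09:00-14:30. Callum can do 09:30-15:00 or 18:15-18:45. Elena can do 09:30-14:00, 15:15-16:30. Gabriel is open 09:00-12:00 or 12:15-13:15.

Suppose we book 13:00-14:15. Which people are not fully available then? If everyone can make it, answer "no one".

Omar: free for 13:00-14:15. Callum: free for 13:00-14:15. Elena: not fully free for 13:00-14:15. Gabriel: not fully free for 13:00-14:15.

Elena, Gabriel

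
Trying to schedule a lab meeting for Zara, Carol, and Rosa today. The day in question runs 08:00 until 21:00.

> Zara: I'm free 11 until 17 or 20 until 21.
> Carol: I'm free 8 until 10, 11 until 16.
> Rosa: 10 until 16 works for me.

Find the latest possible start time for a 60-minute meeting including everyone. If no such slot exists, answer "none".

15:00

Zara ∩ Carol: 11:00-16:00.
Zara ∩ Carol ∩ Rosa: 11:00-16:00.
The last common window of at least 60 minutes is 11:00-16:00; a 60-minute meeting can start as late as 15:00 and still end by 16:00.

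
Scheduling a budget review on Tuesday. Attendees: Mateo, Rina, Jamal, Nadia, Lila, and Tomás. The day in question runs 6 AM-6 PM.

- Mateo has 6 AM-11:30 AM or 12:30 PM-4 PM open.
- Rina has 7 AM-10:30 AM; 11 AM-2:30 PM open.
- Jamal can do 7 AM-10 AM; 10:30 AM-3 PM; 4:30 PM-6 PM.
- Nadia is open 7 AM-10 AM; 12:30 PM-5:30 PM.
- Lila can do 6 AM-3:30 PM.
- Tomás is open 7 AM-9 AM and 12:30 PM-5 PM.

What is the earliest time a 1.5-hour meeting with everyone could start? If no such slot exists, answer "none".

Mateo ∩ Rina: 07:00-10:30, 11:00-11:30, 12:30-14:30.
Mateo ∩ Rina ∩ Jamal: 07:00-10:00, 11:00-11:30, 12:30-14:30.
Mateo ∩ Rina ∩ Jamal ∩ Nadia: 07:00-10:00, 12:30-14:30.
Mateo ∩ Rina ∩ Jamal ∩ Nadia ∩ Lila: 07:00-10:00, 12:30-14:30.
Mateo ∩ Rina ∩ Jamal ∩ Nadia ∩ Lila ∩ Tomás: 07:00-09:00, 12:30-14:30.
The first common window of at least 90 minutes is 07:00-09:00, so the earliest start is 07:00.

07:00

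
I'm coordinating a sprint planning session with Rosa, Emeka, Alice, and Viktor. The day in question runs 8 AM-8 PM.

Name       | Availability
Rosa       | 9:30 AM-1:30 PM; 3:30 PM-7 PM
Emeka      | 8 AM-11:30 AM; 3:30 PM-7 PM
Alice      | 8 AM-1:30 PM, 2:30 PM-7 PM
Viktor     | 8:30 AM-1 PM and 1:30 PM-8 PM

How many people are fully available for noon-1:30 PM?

Rosa and Alice can make the full 12:00-13:30 slot — that's 2.

2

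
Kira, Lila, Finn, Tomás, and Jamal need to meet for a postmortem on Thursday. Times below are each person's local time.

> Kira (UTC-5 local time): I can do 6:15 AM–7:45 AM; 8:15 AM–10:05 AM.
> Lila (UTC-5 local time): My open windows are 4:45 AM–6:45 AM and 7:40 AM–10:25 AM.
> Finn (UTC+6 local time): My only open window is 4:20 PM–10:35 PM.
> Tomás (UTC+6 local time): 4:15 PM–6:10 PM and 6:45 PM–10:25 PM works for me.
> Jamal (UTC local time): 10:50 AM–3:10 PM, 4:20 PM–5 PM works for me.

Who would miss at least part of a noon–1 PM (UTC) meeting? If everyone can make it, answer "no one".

Kira, Lila, Tomás

Kira in UTC: 11:15-12:45, 13:15-15:05 (add 5h to convert from UTC-5).
Lila in UTC: 09:45-11:45, 12:40-15:25 (add 5h to convert from UTC-5).
Finn in UTC: 10:20-16:35 (subtract 6h to convert from UTC+6).
Tomás in UTC: 10:15-12:10, 12:45-16:25 (subtract 6h to convert from UTC+6).
Jamal in UTC: 10:50-15:10, 16:20-17:00.
Kira: not fully free for 12:00-13:00. Lila: not fully free for 12:00-13:00. Finn: free for 12:00-13:00. Tomás: not fully free for 12:00-13:00. Jamal: free for 12:00-13:00.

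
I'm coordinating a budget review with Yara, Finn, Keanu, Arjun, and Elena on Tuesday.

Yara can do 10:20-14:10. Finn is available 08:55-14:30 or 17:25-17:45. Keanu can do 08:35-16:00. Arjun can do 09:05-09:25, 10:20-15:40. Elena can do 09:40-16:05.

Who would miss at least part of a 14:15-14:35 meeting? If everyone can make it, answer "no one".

Yara: not fully free for 14:15-14:35. Finn: not fully free for 14:15-14:35. Keanu: free for 14:15-14:35. Arjun: free for 14:15-14:35. Elena: free for 14:15-14:35.

Finn, Yara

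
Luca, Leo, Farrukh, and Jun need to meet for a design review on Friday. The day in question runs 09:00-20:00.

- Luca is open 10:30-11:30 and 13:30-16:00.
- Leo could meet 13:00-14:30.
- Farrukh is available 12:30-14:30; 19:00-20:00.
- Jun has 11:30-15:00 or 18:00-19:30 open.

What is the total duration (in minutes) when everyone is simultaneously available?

60

Luca ∩ Leo: 13:30-14:30.
Luca ∩ Leo ∩ Farrukh: 13:30-14:30.
Luca ∩ Leo ∩ Farrukh ∩ Jun: 13:30-14:30.
So the common availability across everyone is 13:30-14:30.
That's a single block of 60 minutes.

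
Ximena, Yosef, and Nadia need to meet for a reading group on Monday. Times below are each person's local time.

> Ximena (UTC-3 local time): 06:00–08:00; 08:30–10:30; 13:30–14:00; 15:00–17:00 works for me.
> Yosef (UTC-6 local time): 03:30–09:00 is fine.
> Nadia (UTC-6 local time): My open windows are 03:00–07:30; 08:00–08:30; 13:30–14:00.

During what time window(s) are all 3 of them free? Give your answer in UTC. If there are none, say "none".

09:30-11:00, 11:30-13:30

Ximena in UTC: 09:00-11:00, 11:30-13:30, 16:30-17:00, 18:00-20:00 (add 3h to convert from UTC-3).
Yosef in UTC: 09:30-15:00 (add 6h to convert from UTC-6).
Nadia in UTC: 09:00-13:30, 14:00-14:30, 19:30-20:00 (add 6h to convert from UTC-6).
Ximena ∩ Yosef: 09:30-11:00, 11:30-13:30.
Ximena ∩ Yosef ∩ Nadia: 09:30-11:00, 11:30-13:30.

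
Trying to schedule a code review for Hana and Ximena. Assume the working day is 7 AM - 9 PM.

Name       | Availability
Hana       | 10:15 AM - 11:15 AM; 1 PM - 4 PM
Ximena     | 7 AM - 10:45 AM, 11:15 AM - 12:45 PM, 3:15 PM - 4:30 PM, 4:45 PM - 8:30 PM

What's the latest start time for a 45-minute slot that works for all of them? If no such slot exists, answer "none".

15:15

Hana ∩ Ximena: 10:15-10:45, 15:15-16:00.
The last common window of at least 45 minutes is 15:15-16:00; a 45-minute meeting can start as late as 15:15 and still end by 16:00.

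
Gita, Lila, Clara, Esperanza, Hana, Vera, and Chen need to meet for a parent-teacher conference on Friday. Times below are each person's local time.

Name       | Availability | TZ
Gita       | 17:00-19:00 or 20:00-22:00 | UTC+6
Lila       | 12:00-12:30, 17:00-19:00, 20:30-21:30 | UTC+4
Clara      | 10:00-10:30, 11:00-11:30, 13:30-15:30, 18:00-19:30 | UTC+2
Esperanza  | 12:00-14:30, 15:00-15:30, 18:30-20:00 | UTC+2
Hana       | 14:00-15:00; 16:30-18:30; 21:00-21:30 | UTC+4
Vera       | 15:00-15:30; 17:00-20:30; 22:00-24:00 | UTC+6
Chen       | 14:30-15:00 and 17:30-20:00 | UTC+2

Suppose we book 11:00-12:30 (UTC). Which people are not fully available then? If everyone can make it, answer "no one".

Gita in UTC: 11:00-13:00, 14:00-16:00 (subtract 6h to convert from UTC+6).
Lila in UTC: 08:00-08:30, 13:00-15:00, 16:30-17:30 (subtract 4h to convert from UTC+4).
Clara in UTC: 08:00-08:30, 09:00-09:30, 11:30-13:30, 16:00-17:30 (subtract 2h to convert from UTC+2).
Esperanza in UTC: 10:00-12:30, 13:00-13:30, 16:30-18:00 (subtract 2h to convert from UTC+2).
Hana in UTC: 10:00-11:00, 12:30-14:30, 17:00-17:30 (subtract 4h to convert from UTC+4).
Vera in UTC: 09:00-09:30, 11:00-14:30, 16:00-18:00 (subtract 6h to convert from UTC+6).
Chen in UTC: 12:30-13:00, 15:30-18:00 (subtract 2h to convert from UTC+2).
Gita: free for 11:00-12:30. Lila: not fully free for 11:00-12:30. Clara: not fully free for 11:00-12:30. Esperanza: free for 11:00-12:30. Hana: not fully free for 11:00-12:30. Vera: free for 11:00-12:30. Chen: not fully free for 11:00-12:30.

Chen, Clara, Hana, Lila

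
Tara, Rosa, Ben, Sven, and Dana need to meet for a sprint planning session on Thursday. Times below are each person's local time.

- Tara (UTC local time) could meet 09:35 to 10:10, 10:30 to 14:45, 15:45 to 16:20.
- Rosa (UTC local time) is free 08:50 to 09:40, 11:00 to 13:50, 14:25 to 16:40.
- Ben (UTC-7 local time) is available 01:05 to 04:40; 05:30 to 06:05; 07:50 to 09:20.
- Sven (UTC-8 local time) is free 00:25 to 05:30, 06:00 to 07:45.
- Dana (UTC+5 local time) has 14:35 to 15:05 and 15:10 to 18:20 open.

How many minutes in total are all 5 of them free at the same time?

Tara in UTC: 09:35-10:10, 10:30-14:45, 15:45-16:20.
Rosa in UTC: 08:50-09:40, 11:00-13:50, 14:25-16:40.
Ben in UTC: 08:05-11:40, 12:30-13:05, 14:50-16:20 (add 7h to convert from UTC-7).
Sven in UTC: 08:25-13:30, 14:00-15:45 (add 8h to convert from UTC-8).
Dana in UTC: 09:35-10:05, 10:10-13:20 (subtract 5h to convert from UTC+5).
Tara ∩ Rosa: 09:35-09:40, 11:00-13:50, 14:25-14:45, 15:45-16:20.
Tara ∩ Rosa ∩ Ben: 09:35-09:40, 11:00-11:40, 12:30-13:05, 15:45-16:20.
Tara ∩ Rosa ∩ Ben ∩ Sven: 09:35-09:40, 11:00-11:40, 12:30-13:05.
Tara ∩ Rosa ∩ Ben ∩ Sven ∩ Dana: 09:35-09:40, 11:00-11:40, 12:30-13:05.
Summing the common windows: 5 + 40 + 35 = 80 minutes.

80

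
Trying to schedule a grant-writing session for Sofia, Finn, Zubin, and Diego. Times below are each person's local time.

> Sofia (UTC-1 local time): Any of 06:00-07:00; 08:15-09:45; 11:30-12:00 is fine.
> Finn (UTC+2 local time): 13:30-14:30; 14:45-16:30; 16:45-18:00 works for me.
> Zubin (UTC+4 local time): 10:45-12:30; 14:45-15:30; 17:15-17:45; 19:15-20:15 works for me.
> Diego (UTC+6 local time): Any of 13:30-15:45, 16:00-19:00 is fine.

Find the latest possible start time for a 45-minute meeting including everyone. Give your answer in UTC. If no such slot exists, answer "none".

none

Sofia in UTC: 07:00-08:00, 09:15-10:45, 12:30-13:00 (add 1h to convert from UTC-1).
Finn in UTC: 11:30-12:30, 12:45-14:30, 14:45-16:00 (subtract 2h to convert from UTC+2).
Zubin in UTC: 06:45-08:30, 10:45-11:30, 13:15-13:45, 15:15-16:15 (subtract 4h to convert from UTC+4).
Diego in UTC: 07:30-09:45, 10:00-13:00 (subtract 6h to convert from UTC+6).
Sofia ∩ Finn: 12:45-13:00.
Sofia ∩ Finn ∩ Zubin: ∅.
Sofia ∩ Finn ∩ Zubin ∩ Diego: ∅.
There is no time when everyone is free.
No common window is at least 45 minutes long.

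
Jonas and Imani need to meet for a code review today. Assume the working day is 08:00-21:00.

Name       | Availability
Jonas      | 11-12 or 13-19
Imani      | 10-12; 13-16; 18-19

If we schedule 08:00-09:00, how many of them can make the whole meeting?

nobody can make the full 08:00-09:00 slot — that's 0.

0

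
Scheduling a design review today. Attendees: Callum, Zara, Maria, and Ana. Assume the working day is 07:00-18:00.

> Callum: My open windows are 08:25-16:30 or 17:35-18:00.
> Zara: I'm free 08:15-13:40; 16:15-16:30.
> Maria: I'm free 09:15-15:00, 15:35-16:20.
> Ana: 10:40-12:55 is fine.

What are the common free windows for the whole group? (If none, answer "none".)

10:40-12:55

Callum ∩ Zara: 08:25-13:40, 16:15-16:30.
Callum ∩ Zara ∩ Maria: 09:15-13:40, 16:15-16:20.
Callum ∩ Zara ∩ Maria ∩ Ana: 10:40-12:55.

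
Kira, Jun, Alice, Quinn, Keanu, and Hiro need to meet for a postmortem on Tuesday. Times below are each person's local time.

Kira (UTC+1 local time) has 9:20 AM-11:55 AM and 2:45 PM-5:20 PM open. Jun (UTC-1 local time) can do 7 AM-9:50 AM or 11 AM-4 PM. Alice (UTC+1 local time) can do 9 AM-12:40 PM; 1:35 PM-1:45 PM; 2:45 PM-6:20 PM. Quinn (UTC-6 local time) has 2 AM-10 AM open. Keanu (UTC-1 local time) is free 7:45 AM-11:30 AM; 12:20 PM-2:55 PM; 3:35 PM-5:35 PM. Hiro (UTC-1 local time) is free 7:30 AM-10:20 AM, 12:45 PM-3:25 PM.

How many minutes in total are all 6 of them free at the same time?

255

Kira in UTC: 08:20-10:55, 13:45-16:20 (subtract 1h to convert from UTC+1).
Jun in UTC: 08:00-10:50, 12:00-17:00 (add 1h to convert from UTC-1).
Alice in UTC: 08:00-11:40, 12:35-12:45, 13:45-17:20 (subtract 1h to convert from UTC+1).
Quinn in UTC: 08:00-16:00 (add 6h to convert from UTC-6).
Keanu in UTC: 08:45-12:30, 13:20-15:55, 16:35-18:35 (add 1h to convert from UTC-1).
Hiro in UTC: 08:30-11:20, 13:45-16:25 (add 1h to convert from UTC-1).
Kira ∩ Jun: 08:20-10:50, 13:45-16:20.
Kira ∩ Jun ∩ Alice: 08:20-10:50, 13:45-16:20.
Kira ∩ Jun ∩ Alice ∩ Quinn: 08:20-10:50, 13:45-16:00.
Kira ∩ Jun ∩ Alice ∩ Quinn ∩ Keanu: 08:45-10:50, 13:45-15:55.
Kira ∩ Jun ∩ Alice ∩ Quinn ∩ Keanu ∩ Hiro: 08:45-10:50, 13:45-15:55.
So the common availability across everyone is 08:45-10:50, 13:45-15:55.
Summing the common windows: 125 + 130 = 255 minutes.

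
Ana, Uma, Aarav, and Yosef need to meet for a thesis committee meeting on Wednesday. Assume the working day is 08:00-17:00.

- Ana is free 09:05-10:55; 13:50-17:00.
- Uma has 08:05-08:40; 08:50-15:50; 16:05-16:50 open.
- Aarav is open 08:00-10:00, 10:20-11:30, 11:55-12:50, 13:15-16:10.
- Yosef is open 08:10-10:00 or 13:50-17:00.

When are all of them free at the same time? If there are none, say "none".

Ana ∩ Uma: 09:05-10:55, 13:50-15:50, 16:05-16:50.
Ana ∩ Uma ∩ Aarav: 09:05-10:00, 10:20-10:55, 13:50-15:50, 16:05-16:10.
Ana ∩ Uma ∩ Aarav ∩ Yosef: 09:05-10:00, 13:50-15:50, 16:05-16:10.

09:05-10:00, 13:50-15:50, 16:05-16:10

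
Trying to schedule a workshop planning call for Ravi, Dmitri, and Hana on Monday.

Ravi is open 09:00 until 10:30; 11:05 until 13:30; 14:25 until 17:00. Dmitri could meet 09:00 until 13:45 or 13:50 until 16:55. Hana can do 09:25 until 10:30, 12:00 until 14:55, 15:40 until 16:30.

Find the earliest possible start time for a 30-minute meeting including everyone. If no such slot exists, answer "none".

Ravi ∩ Dmitri: 09:00-10:30, 11:05-13:30, 14:25-16:55.
Ravi ∩ Dmitri ∩ Hana: 09:25-10:30, 12:00-13:30, 14:25-14:55, 15:40-16:30.
The first common window of at least 30 minutes is 09:25-10:30, so the earliest start is 09:25.

09:25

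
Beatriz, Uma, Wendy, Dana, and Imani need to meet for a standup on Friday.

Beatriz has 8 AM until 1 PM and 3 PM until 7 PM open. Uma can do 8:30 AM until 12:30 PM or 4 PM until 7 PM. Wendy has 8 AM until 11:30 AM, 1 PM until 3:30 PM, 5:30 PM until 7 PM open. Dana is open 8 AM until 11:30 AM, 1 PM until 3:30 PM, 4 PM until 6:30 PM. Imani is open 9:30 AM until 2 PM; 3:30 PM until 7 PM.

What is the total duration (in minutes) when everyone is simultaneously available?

180

Beatriz ∩ Uma: 08:30-12:30, 16:00-19:00.
Beatriz ∩ Uma ∩ Wendy: 08:30-11:30, 17:30-19:00.
Beatriz ∩ Uma ∩ Wendy ∩ Dana: 08:30-11:30, 17:30-18:30.
Beatriz ∩ Uma ∩ Wendy ∩ Dana ∩ Imani: 09:30-11:30, 17:30-18:30.
Summing the common windows: 120 + 60 = 180 minutes.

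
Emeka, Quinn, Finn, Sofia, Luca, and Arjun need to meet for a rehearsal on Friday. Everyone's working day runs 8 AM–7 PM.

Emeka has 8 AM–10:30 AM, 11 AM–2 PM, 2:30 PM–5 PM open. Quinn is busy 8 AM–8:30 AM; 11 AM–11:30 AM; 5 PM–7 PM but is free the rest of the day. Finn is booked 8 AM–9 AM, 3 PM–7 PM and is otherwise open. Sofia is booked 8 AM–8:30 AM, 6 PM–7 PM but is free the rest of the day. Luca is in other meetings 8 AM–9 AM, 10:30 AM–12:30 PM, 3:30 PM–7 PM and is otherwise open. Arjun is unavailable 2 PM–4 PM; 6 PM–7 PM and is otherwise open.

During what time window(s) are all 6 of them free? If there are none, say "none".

Emeka free: 08:00-10:30, 11:00-14:00, 14:30-17:00.
Quinn free: 08:30-11:00, 11:30-17:00 (invert busy blocks within the working day).
Finn free: 09:00-15:00 (invert busy blocks within the working day).
Sofia free: 08:30-18:00 (invert busy blocks within the working day).
Luca free: 09:00-10:30, 12:30-15:30 (invert busy blocks within the working day).
Arjun free: 08:00-14:00, 16:00-18:00 (invert busy blocks within the working day).
Emeka ∩ Quinn: 08:30-10:30, 11:30-14:00, 14:30-17:00.
Emeka ∩ Quinn ∩ Finn: 09:00-10:30, 11:30-14:00, 14:30-15:00.
Emeka ∩ Quinn ∩ Finn ∩ Sofia: 09:00-10:30, 11:30-14:00, 14:30-15:00.
Emeka ∩ Quinn ∩ Finn ∩ Sofia ∩ Luca: 09:00-10:30, 12:30-14:00, 14:30-15:00.
Emeka ∩ Quinn ∩ Finn ∩ Sofia ∩ Luca ∩ Arjun: 09:00-10:30, 12:30-14:00.

09:00-10:30, 12:30-14:00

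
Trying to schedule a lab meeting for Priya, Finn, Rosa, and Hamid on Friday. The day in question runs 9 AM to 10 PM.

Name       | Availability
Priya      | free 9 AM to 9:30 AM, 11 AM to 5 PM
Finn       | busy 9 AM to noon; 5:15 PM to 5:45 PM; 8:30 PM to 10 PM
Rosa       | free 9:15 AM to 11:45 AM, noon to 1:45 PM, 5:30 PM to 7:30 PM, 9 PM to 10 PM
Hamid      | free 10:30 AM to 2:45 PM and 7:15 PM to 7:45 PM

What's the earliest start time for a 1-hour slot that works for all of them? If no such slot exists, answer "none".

Priya free: 09:00-09:30, 11:00-17:00.
Finn free: 12:00-17:15, 17:45-20:30 (invert busy blocks within the working day).
Rosa free: 09:15-11:45, 12:00-13:45, 17:30-19:30, 21:00-22:00.
Hamid free: 10:30-14:45, 19:15-19:45.
Priya ∩ Finn: 12:00-17:00.
Priya ∩ Finn ∩ Rosa: 12:00-13:45.
Priya ∩ Finn ∩ Rosa ∩ Hamid: 12:00-13:45.
So the common availability across everyone is 12:00-13:45.
The first common window of at least 60 minutes is 12:00-13:45, so the earliest start is 12:00.

12:00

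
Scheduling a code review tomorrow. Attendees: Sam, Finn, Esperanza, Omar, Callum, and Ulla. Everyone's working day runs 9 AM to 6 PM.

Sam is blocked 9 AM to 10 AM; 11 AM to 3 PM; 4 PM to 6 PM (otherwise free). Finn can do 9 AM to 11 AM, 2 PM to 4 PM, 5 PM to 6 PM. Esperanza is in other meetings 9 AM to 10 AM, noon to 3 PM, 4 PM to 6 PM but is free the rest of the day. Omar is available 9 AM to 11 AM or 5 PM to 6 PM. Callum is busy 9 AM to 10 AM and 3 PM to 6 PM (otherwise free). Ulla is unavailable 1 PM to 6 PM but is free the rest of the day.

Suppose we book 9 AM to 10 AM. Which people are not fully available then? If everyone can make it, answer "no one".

Sam free: 10:00-11:00, 15:00-16:00 (invert busy blocks within the working day).
Finn free: 09:00-11:00, 14:00-16:00, 17:00-18:00.
Esperanza free: 10:00-12:00, 15:00-16:00 (invert busy blocks within the working day).
Omar free: 09:00-11:00, 17:00-18:00.
Callum free: 10:00-15:00 (invert busy blocks within the working day).
Ulla free: 09:00-13:00 (invert busy blocks within the working day).
Sam: not fully free for 09:00-10:00. Finn: free for 09:00-10:00. Esperanza: not fully free for 09:00-10:00. Omar: free for 09:00-10:00. Callum: not fully free for 09:00-10:00. Ulla: free for 09:00-10:00.

Callum, Esperanza, Sam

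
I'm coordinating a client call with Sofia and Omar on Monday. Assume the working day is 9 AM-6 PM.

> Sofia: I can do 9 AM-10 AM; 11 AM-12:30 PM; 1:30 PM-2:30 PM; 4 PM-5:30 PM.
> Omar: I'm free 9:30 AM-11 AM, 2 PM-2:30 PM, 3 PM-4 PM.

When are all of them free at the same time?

Sofia ∩ Omar: 09:30-10:00, 14:00-14:30.

09:30-10:00, 14:00-14:30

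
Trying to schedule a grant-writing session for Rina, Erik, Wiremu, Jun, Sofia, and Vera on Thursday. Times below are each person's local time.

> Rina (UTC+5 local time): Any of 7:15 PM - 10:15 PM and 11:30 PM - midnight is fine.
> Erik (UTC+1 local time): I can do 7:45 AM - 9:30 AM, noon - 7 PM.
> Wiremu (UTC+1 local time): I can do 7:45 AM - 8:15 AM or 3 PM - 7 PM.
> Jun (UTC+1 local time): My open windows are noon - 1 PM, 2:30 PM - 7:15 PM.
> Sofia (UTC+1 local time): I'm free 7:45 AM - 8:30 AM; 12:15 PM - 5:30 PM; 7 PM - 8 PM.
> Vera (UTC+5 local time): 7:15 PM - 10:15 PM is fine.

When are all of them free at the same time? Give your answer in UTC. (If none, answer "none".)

14:15-16:30

Rina in UTC: 14:15-17:15, 18:30-19:00 (subtract 5h to convert from UTC+5).
Erik in UTC: 06:45-08:30, 11:00-18:00 (subtract 1h to convert from UTC+1).
Wiremu in UTC: 06:45-07:15, 14:00-18:00 (subtract 1h to convert from UTC+1).
Jun in UTC: 11:00-12:00, 13:30-18:15 (subtract 1h to convert from UTC+1).
Sofia in UTC: 06:45-07:30, 11:15-16:30, 18:00-19:00 (subtract 1h to convert from UTC+1).
Vera in UTC: 14:15-17:15 (subtract 5h to convert from UTC+5).
Rina ∩ Erik: 14:15-17:15.
Rina ∩ Erik ∩ Wiremu: 14:15-17:15.
Rina ∩ Erik ∩ Wiremu ∩ Jun: 14:15-17:15.
Rina ∩ Erik ∩ Wiremu ∩ Jun ∩ Sofia: 14:15-16:30.
Rina ∩ Erik ∩ Wiremu ∩ Jun ∩ Sofia ∩ Vera: 14:15-16:30.
So the common availability across everyone is 14:15-16:30.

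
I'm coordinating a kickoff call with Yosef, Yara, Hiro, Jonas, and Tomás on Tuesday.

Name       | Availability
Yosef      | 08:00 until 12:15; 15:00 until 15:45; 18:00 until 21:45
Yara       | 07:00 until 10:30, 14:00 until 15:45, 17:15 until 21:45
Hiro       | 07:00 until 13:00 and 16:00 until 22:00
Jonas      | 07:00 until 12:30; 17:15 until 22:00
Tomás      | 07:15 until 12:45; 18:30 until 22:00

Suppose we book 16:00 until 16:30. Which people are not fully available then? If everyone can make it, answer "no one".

Jonas, Tomás, Yara, Yosef

Yosef: not fully free for 16:00-16:30. Yara: not fully free for 16:00-16:30. Hiro: free for 16:00-16:30. Jonas: not fully free for 16:00-16:30. Tomás: not fully free for 16:00-16:30.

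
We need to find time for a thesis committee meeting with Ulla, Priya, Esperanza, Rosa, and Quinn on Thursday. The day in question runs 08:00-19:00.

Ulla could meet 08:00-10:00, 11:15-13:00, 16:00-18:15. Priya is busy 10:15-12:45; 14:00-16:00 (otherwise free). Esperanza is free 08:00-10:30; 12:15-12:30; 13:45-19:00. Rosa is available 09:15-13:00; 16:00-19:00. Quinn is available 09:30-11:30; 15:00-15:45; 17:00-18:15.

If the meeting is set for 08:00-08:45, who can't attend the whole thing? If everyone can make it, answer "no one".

Quinn, Rosa

Ulla free: 08:00-10:00, 11:15-13:00, 16:00-18:15.
Priya free: 08:00-10:15, 12:45-14:00, 16:00-19:00 (invert busy blocks within the working day).
Esperanza free: 08:00-10:30, 12:15-12:30, 13:45-19:00.
Rosa free: 09:15-13:00, 16:00-19:00.
Quinn free: 09:30-11:30, 15:00-15:45, 17:00-18:15.
Ulla: free for 08:00-08:45. Priya: free for 08:00-08:45. Esperanza: free for 08:00-08:45. Rosa: not fully free for 08:00-08:45. Quinn: not fully free for 08:00-08:45.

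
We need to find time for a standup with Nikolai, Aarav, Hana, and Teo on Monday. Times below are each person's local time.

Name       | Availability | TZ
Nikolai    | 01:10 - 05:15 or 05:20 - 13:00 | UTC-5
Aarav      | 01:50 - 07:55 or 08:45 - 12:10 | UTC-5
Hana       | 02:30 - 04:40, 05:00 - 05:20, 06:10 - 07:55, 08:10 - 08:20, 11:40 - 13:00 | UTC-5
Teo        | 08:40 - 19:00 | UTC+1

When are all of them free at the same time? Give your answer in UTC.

07:40-09:40, 10:00-10:15, 11:10-12:55, 16:40-17:10

Nikolai in UTC: 06:10-10:15, 10:20-18:00 (add 5h to convert from UTC-5).
Aarav in UTC: 06:50-12:55, 13:45-17:10 (add 5h to convert from UTC-5).
Hana in UTC: 07:30-09:40, 10:00-10:20, 11:10-12:55, 13:10-13:20, 16:40-18:00 (add 5h to convert from UTC-5).
Teo in UTC: 07:40-18:00 (subtract 1h to convert from UTC+1).
Nikolai ∩ Aarav: 06:50-10:15, 10:20-12:55, 13:45-17:10.
Nikolai ∩ Aarav ∩ Hana: 07:30-09:40, 10:00-10:15, 11:10-12:55, 16:40-17:10.
Nikolai ∩ Aarav ∩ Hana ∩ Teo: 07:40-09:40, 10:00-10:15, 11:10-12:55, 16:40-17:10.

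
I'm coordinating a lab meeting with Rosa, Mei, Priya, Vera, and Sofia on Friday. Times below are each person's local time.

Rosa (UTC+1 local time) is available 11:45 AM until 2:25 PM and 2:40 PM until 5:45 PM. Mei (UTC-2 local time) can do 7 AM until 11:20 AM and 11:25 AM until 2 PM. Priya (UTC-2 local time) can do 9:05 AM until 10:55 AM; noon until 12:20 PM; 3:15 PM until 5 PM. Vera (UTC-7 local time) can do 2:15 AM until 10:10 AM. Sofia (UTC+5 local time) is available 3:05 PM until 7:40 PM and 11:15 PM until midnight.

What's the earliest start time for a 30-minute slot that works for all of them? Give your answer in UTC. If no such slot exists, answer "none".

Rosa in UTC: 10:45-13:25, 13:40-16:45 (subtract 1h to convert from UTC+1).
Mei in UTC: 09:00-13:20, 13:25-16:00 (add 2h to convert from UTC-2).
Priya in UTC: 11:05-12:55, 14:00-14:20, 17:15-19:00 (add 2h to convert from UTC-2).
Vera in UTC: 09:15-17:10 (add 7h to convert from UTC-7).
Sofia in UTC: 10:05-14:40, 18:15-19:00 (subtract 5h to convert from UTC+5).
Rosa ∩ Mei: 10:45-13:20, 13:40-16:00.
Rosa ∩ Mei ∩ Priya: 11:05-12:55, 14:00-14:20.
Rosa ∩ Mei ∩ Priya ∩ Vera: 11:05-12:55, 14:00-14:20.
Rosa ∩ Mei ∩ Priya ∩ Vera ∩ Sofia: 11:05-12:55, 14:00-14:20.
Those are the intersection windows.
The first common window of at least 30 minutes is 11:05-12:55, so the earliest start is 11:05.

11:05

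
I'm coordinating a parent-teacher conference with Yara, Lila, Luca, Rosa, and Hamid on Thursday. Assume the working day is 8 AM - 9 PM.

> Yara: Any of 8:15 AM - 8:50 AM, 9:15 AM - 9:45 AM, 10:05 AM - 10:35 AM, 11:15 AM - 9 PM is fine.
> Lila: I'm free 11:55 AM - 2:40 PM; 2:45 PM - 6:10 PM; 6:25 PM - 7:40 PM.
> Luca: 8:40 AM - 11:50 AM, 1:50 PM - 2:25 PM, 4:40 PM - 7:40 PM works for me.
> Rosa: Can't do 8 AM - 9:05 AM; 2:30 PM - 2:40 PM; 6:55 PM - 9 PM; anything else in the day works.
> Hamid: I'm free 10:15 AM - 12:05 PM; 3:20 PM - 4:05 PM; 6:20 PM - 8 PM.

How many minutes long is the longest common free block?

Yara free: 08:15-08:50, 09:15-09:45, 10:05-10:35, 11:15-21:00.
Lila free: 11:55-14:40, 14:45-18:10, 18:25-19:40.
Luca free: 08:40-11:50, 13:50-14:25, 16:40-19:40.
Rosa free: 09:05-14:30, 14:40-18:55 (invert busy blocks within the working day).
Hamid free: 10:15-12:05, 15:20-16:05, 18:20-20:00.
Yara ∩ Lila: 11:55-14:40, 14:45-18:10, 18:25-19:40.
Yara ∩ Lila ∩ Luca: 13:50-14:25, 16:40-18:10, 18:25-19:40.
Yara ∩ Lila ∩ Luca ∩ Rosa: 13:50-14:25, 16:40-18:10, 18:25-18:55.
Yara ∩ Lila ∩ Luca ∩ Rosa ∩ Hamid: 18:25-18:55.
Those are the intersection windows.
The longest is 18:25-18:55 at 30 minutes.

30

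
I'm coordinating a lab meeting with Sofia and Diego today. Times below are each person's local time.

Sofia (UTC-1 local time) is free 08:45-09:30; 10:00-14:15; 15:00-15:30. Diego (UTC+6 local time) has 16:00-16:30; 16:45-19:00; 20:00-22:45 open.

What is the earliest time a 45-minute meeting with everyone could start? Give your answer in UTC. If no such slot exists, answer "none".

11:00

Sofia in UTC: 09:45-10:30, 11:00-15:15, 16:00-16:30 (add 1h to convert from UTC-1).
Diego in UTC: 10:00-10:30, 10:45-13:00, 14:00-16:45 (subtract 6h to convert from UTC+6).
Sofia ∩ Diego: 10:00-10:30, 11:00-13:00, 14:00-15:15, 16:00-16:30.
The first common window of at least 45 minutes is 11:00-13:00, so the earliest start is 11:00.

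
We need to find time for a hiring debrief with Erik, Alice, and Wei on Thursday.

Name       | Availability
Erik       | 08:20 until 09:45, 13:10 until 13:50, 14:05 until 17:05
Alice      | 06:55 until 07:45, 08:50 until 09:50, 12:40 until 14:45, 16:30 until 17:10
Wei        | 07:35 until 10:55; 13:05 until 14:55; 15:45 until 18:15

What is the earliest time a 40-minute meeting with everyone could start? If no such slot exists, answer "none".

08:50

Erik ∩ Alice: 08:50-09:45, 13:10-13:50, 14:05-14:45, 16:30-17:05.
Erik ∩ Alice ∩ Wei: 08:50-09:45, 13:10-13:50, 14:05-14:45, 16:30-17:05.
Those are the intersection windows.
The first common window of at least 40 minutes is 08:50-09:45, so the earliest start is 08:50.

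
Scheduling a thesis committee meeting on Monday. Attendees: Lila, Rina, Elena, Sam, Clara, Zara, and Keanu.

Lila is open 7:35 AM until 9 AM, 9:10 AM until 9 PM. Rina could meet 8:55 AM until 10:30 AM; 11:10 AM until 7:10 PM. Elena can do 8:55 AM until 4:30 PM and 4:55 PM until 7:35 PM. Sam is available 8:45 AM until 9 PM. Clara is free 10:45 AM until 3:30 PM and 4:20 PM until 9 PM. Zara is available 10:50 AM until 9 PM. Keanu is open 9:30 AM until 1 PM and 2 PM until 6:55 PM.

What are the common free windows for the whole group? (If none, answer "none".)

Lila ∩ Rina: 08:55-09:00, 09:10-10:30, 11:10-19:10.
Lila ∩ Rina ∩ Elena: 08:55-09:00, 09:10-10:30, 11:10-16:30, 16:55-19:10.
Lila ∩ Rina ∩ Elena ∩ Sam: 08:55-09:00, 09:10-10:30, 11:10-16:30, 16:55-19:10.
Lila ∩ Rina ∩ Elena ∩ Sam ∩ Clara: 11:10-15:30, 16:20-16:30, 16:55-19:10.
Lila ∩ Rina ∩ Elena ∩ Sam ∩ Clara ∩ Zara: 11:10-15:30, 16:20-16:30, 16:55-19:10.
Lila ∩ Rina ∩ Elena ∩ Sam ∩ Clara ∩ Zara ∩ Keanu: 11:10-13:00, 14:00-15:30, 16:20-16:30, 16:55-18:55.
So the common availability across everyone is 11:10-13:00, 14:00-15:30, 16:20-16:30, 16:55-18:55.

11:10-13:00, 14:00-15:30, 16:20-16:30, 16:55-18:55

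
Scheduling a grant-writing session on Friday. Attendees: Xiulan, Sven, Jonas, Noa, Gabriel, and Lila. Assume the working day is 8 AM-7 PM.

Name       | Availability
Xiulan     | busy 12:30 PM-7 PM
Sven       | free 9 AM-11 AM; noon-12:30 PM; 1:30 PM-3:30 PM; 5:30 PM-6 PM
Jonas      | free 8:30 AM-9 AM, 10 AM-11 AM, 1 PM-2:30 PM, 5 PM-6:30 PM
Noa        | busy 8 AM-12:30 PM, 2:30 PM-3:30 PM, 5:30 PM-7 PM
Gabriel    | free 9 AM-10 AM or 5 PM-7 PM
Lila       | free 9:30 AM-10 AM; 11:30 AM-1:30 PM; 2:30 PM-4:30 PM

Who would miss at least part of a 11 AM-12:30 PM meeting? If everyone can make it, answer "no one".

Gabriel, Jonas, Lila, Noa, Sven

Xiulan free: 08:00-12:30 (invert busy blocks within the working day).
Sven free: 09:00-11:00, 12:00-12:30, 13:30-15:30, 17:30-18:00.
Jonas free: 08:30-09:00, 10:00-11:00, 13:00-14:30, 17:00-18:30.
Noa free: 12:30-14:30, 15:30-17:30 (invert busy blocks within the working day).
Gabriel free: 09:00-10:00, 17:00-19:00.
Lila free: 09:30-10:00, 11:30-13:30, 14:30-16:30.
Xiulan: free for 11:00-12:30. Sven: not fully free for 11:00-12:30. Jonas: not fully free for 11:00-12:30. Noa: not fully free for 11:00-12:30. Gabriel: not fully free for 11:00-12:30. Lila: not fully free for 11:00-12:30.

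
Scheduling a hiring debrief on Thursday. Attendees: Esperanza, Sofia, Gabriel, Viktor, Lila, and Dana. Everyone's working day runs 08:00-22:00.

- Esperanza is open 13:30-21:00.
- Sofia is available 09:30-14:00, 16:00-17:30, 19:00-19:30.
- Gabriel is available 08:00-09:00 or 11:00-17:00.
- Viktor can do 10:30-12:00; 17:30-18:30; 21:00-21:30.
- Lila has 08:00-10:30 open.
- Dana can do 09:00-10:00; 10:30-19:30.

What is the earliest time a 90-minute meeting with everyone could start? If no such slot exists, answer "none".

Esperanza ∩ Sofia: 13:30-14:00, 16:00-17:30, 19:00-19:30.
Esperanza ∩ Sofia ∩ Gabriel: 13:30-14:00, 16:00-17:00.
Esperanza ∩ Sofia ∩ Gabriel ∩ Viktor: ∅.
Esperanza ∩ Sofia ∩ Gabriel ∩ Viktor ∩ Lila: ∅.
Esperanza ∩ Sofia ∩ Gabriel ∩ Viktor ∩ Lila ∩ Dana: ∅.
There is no time when everyone is free.
No common window is at least 90 minutes long.

none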